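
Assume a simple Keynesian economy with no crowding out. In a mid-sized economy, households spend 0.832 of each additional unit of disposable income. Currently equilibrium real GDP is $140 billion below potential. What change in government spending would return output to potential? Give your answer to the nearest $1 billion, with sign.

+$24 billion

Spending multiplier = 1/(1 − MPC) = 1/(1 − 0.832) = 1/0.168 ≈ 5.952.
Need ΔY = +$140 billion, so ΔG = ΔY/k = (+$140 billion) × 0.168 ≈ +$24 billion.
The government should increase government spending by $24 billion.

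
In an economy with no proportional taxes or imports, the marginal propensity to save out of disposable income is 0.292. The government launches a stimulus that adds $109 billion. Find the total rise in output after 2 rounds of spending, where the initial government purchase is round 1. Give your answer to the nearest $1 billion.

$186 billion

MPC = 1 − MPS = 1 − 0.292 = 0.708.
Round 1 adds ΔG = $109 billion; each later round is MPC = 0.708 times the previous.
After 2 rounds: 109 + 77.172 = ΔG·(1 − c^2)/(1 − c) = 109 × (1 − 0.501264)/0.292 ≈ $186 billion.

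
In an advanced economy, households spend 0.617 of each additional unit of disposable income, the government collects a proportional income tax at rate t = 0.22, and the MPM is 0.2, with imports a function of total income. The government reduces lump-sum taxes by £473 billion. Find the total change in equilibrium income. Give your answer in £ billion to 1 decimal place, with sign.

A lump-sum tax change of −£473 billion shifts disposable income by +£473 billion; first-round consumption changes by −c × ΔT = −0.617 × (−£473 billion) = +£291.841 billion.
Expenditure multiplier = 1/(1 − c(1−t) + m) = 1/(1 − 0.617×0.78 + 0.2) = 1/0.71874 ≈ 1.391.
The tax multiplier is −c × k ≈ −0.858, so ΔY = k × (−c·ΔT) = (+£291.841 billion) / 0.71874 ≈ +£406 billion.

+£406.0 billion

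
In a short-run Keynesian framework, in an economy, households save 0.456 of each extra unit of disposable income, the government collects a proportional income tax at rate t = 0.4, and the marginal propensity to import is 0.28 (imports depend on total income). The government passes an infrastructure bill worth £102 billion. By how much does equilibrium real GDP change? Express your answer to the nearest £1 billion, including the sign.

MPC = 1 − MPS = 1 − 0.456 = 0.544.
Spending multiplier = 1/(1 − c(1−t) + m) = 1/(1 − 0.544×0.6 + 0.28) = 1/0.9536 ≈ 1.049.
ΔY = k × ΔG = (+£102 billion) / 0.9536 ≈ +£107 billion.

+£107 billion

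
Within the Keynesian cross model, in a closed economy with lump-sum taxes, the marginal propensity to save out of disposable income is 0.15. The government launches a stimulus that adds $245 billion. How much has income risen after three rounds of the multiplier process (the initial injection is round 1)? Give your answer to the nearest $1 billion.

$630 billion

MPC = 1 − MPS = 1 − 0.15 = 0.85.
Round 1 adds ΔG = $245 billion; each later round is MPC = 0.85 times the previous.
After 3 rounds: 245 + 208.25 + 177.0125 = ΔG·(1 − c^3)/(1 − c) = 245 × (1 − 0.614125)/0.15 ≈ $630 billion.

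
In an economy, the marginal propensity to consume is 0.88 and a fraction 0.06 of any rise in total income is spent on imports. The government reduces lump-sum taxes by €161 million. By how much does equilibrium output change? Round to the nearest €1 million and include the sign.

+€787 million

A lump-sum tax change of −€161 million shifts disposable income by +€161 million; first-round consumption changes by −c × ΔT = −0.88 × (−€161 million) = +€141.68 million.
Expenditure multiplier = 1/(1 − c + m) = 1/(1 − 0.88 + 0.06) = 1/0.18 ≈ 5.556.
The tax multiplier is −c × k ≈ −4.889, so ΔY = k × (−c·ΔT) = (+€141.68 million) / 0.18 ≈ +€787 million.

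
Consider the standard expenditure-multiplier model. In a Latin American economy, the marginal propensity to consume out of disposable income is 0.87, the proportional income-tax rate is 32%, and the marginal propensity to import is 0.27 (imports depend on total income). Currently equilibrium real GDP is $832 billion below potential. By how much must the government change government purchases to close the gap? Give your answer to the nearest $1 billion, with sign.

+$564 billion

Spending multiplier = 1/(1 − c(1−t) + m) = 1/(1 − 0.87×0.68 + 0.27) = 1/0.6784 ≈ 1.474.
Need ΔY = +$832 billion, so ΔG = ΔY/k = (+$832 billion) × 0.6784 ≈ +$564 billion.
The government should increase government purchases by $564 billion.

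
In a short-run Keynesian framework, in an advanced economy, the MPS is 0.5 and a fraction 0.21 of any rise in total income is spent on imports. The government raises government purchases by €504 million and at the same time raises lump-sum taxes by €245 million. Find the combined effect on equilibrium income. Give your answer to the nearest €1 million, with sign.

+€537 million

MPC = 1 − MPS = 1 − 0.5 = 0.5.
Expenditure multiplier = 1/(1 − c + m) = 1/(1 − 0.5 + 0.21) = 1/0.71 ≈ 1.408.
ΔG contributes k·ΔG = (+€504 million) / 0.71 ≈ +€709.9 million.
ΔT of +€245 million changes first-round spending by −c·ΔT = −€122.5 million, contributing k·(−c·ΔT) = (−€122.5 million) / 0.71 ≈ −€172.5 million.
Net ΔY = k(ΔG − c·ΔT) = (+€381.5 million) / 0.71 ≈ +€537 million.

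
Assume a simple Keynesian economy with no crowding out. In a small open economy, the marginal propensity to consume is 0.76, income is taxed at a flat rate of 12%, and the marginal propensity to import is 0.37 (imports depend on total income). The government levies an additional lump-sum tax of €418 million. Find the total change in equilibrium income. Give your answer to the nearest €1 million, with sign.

−€453 million

A lump-sum tax change of +€418 million shifts disposable income by −€418 million; first-round consumption changes by −c × ΔT = −0.76 × (+€418 million) = −€317.68 million.
Expenditure multiplier = 1/(1 − c(1−t) + m) = 1/(1 − 0.76×0.88 + 0.37) = 1/0.7012 ≈ 1.426.
The tax multiplier is −c × k ≈ −1.084, so ΔY = k × (−c·ΔT) = (−€317.68 million) / 0.7012 ≈ −€453 million.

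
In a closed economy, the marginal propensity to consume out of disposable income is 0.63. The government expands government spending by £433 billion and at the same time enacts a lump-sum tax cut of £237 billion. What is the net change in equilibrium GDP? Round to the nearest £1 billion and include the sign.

Expenditure multiplier = 1/(1 − MPC) = 1/(1 − 0.63) = 1/0.37 ≈ 2.703.
ΔG contributes k·ΔG = (+£433 billion) / 0.37 ≈ +£1,170.3 billion.
ΔT of −£237 billion changes first-round spending by −c·ΔT = +£149.31 billion, contributing k·(−c·ΔT) = (+£149.31 billion) / 0.37 ≈ +£403.5 billion.
Net ΔY = k(ΔG − c·ΔT) = (+£582.31 billion) / 0.37 ≈ +£1,574 billion.

+£1,574 billion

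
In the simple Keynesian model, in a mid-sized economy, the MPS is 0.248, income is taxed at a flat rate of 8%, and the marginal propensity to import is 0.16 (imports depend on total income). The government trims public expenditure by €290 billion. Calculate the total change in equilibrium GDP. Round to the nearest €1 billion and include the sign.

MPC = 1 − MPS = 1 − 0.248 = 0.752.
Spending multiplier = 1/(1 − c(1−t) + m) = 1/(1 − 0.752×0.92 + 0.16) = 1/0.46816 ≈ 2.136.
ΔY = k × ΔG = (−€290 billion) / 0.46816 ≈ −€619 billion.

−€619 billion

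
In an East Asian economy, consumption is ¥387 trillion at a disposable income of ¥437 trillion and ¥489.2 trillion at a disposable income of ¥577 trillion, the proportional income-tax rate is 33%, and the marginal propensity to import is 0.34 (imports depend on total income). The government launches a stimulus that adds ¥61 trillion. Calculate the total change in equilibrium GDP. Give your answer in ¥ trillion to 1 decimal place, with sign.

+¥71.7 trillion

MPC = ΔC/ΔYd = (489.2 − 387)/(577 − 437) = 102.2/140 = 0.73.
Expenditure multiplier = 1/(1 − c(1−t) + m) = 1/(1 − 0.73×0.67 + 0.34) = 1/0.8509 ≈ 1.175.
ΔY = k × ΔG = (+¥61 trillion) / 0.8509 ≈ +¥71.7 trillion.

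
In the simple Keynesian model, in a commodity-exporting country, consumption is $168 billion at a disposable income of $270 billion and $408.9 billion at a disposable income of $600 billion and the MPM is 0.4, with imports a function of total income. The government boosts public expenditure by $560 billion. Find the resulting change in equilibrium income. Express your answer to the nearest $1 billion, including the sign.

+$836 billion

MPC = ΔC/ΔYd = (408.9 − 168)/(600 − 270) = 240.9/330 = 0.73.
Expenditure multiplier = 1/(1 − c + m) = 1/(1 − 0.73 + 0.4) = 1/0.67 ≈ 1.493.
ΔY = k × ΔG = (+$560 billion) / 0.67 ≈ +$836 billion.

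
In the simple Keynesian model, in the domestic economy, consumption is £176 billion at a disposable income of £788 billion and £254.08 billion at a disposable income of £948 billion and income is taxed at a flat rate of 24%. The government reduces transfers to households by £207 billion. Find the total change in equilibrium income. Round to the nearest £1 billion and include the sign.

−£161 billion

MPC = ΔC/ΔYd = (254.08 − 176)/(948 − 788) = 78.08/160 = 0.488.
The transfer change shifts disposable income by −£207 billion, so first-round consumption changes by c·ΔTR = 0.488 × (−£207 billion) = −£101.016 billion.
Expenditure multiplier = 1/(1 − c(1−t)) = 1/(1 − 0.488×0.76) = 1/0.62912 ≈ 1.59.
The transfer multiplier is c × k ≈ 0.776, so ΔY = k × (c·ΔTR) = (−£101.016 billion) / 0.62912 ≈ −£161 billion.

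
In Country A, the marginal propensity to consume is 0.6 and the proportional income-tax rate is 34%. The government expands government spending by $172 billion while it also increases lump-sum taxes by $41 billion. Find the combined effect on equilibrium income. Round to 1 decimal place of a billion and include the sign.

+$244.0 billion

Expenditure multiplier = 1/(1 − c(1−t)) = 1/(1 − 0.6×0.66) = 1/0.604 ≈ 1.656.
ΔG contributes k·ΔG = (+$172 billion) / 0.604 ≈ +$284.8 billion.
ΔT of +$41 billion changes first-round spending by −c·ΔT = −$24.6 billion, contributing k·(−c·ΔT) = (−$24.6 billion) / 0.604 ≈ −$40.7 billion.
Net ΔY = k(ΔG − c·ΔT) = (+$147.4 billion) / 0.604 ≈ +$244 billion.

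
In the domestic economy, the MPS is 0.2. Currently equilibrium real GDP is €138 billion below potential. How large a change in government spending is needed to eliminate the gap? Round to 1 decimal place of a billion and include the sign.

MPC = 1 − MPS = 1 − 0.2 = 0.8.
Spending multiplier = 1/(1 − MPC) = 1/(1 − 0.8) = 1/0.2 = 5.
Need ΔY = +€138 billion, so ΔG = ΔY/k = (+€138 billion) × 0.2 = +€27.6 billion.
The government should increase government spending by €27.6 billion.

+€27.6 billion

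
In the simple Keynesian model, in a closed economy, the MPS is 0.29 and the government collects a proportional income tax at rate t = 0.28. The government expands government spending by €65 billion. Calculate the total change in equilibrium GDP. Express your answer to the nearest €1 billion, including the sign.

+€133 billion

MPC = 1 − MPS = 1 − 0.29 = 0.71.
Spending multiplier = 1/(1 − c(1−t)) = 1/(1 − 0.71×0.72) = 1/0.4888 ≈ 2.046.
ΔY = k × ΔG = (+€65 billion) / 0.4888 ≈ +€133 billion.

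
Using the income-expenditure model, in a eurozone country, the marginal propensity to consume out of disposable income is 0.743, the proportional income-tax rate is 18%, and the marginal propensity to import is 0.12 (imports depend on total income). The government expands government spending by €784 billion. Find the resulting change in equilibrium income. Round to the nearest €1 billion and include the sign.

Expenditure multiplier = 1/(1 − c(1−t) + m) = 1/(1 − 0.743×0.82 + 0.12) = 1/0.51074 ≈ 1.958.
ΔY = k × ΔG = (+€784 billion) / 0.51074 ≈ +€1,535 billion.

+€1,535 billion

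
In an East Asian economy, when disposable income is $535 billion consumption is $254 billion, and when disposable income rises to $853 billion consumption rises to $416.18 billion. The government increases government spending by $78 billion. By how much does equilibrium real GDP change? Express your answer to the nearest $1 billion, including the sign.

+$159 billion

MPC = ΔC/ΔYd = (416.18 − 254)/(853 − 535) = 162.18/318 = 0.51.
Government-spending multiplier = 1/(1 − MPC) = 1/(1 − 0.51) = 1/0.49 ≈ 2.041.
ΔY = k × ΔG = (+$78 billion) / 0.49 ≈ +$159 billion.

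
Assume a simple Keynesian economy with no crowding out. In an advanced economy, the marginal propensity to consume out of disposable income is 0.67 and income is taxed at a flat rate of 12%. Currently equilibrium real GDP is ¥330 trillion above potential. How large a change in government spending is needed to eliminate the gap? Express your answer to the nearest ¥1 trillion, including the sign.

−¥135 trillion

Spending multiplier = 1/(1 − c(1−t)) = 1/(1 − 0.67×0.88) = 1/0.4104 ≈ 2.437.
Need ΔY = −¥330 trillion, so ΔG = ΔY/k = (−¥330 trillion) × 0.4104 ≈ −¥135 trillion.
The government should cut government spending by ¥135 trillion.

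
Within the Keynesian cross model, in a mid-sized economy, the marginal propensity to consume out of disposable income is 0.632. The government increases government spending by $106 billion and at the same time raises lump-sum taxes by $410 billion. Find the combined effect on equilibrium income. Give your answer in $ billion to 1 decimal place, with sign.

−$416.1 billion

Expenditure multiplier = 1/(1 − MPC) = 1/(1 − 0.632) = 1/0.368 ≈ 2.717.
ΔG contributes k·ΔG = (+$106 billion) / 0.368 ≈ +$288 billion.
ΔT of +$410 billion changes first-round spending by −c·ΔT = −$259.12 billion, contributing k·(−c·ΔT) = (−$259.12 billion) / 0.368 ≈ −$704.1 billion.
Net ΔY = k(ΔG − c·ΔT) = (−$153.12 billion) / 0.368 ≈ −$416.1 billion.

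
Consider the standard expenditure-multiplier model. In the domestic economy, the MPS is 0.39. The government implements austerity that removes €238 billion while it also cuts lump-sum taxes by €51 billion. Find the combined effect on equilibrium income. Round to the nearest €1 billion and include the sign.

−€530 billion

MPC = 1 − MPS = 1 − 0.39 = 0.61.
Expenditure multiplier = 1/(1 − MPC) = 1/(1 − 0.61) = 1/0.39 ≈ 2.564.
ΔG contributes k·ΔG = (−€238 billion) / 0.39 ≈ −€610.3 billion.
ΔT of −€51 billion changes first-round spending by −c·ΔT = +€31.11 billion, contributing k·(−c·ΔT) = (+€31.11 billion) / 0.39 ≈ +€79.8 billion.
Net ΔY = k(ΔG − c·ΔT) = (−€206.89 billion) / 0.39 ≈ −€530 billion.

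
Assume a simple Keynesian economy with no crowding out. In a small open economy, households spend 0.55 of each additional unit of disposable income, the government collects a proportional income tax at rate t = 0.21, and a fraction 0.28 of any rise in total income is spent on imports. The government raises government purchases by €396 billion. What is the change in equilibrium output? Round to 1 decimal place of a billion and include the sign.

Expenditure multiplier = 1/(1 − c(1−t) + m) = 1/(1 − 0.55×0.79 + 0.28) = 1/0.8455 ≈ 1.183.
ΔY = k × ΔG = (+€396 billion) / 0.8455 ≈ +€468.4 billion.

+€468.4 billion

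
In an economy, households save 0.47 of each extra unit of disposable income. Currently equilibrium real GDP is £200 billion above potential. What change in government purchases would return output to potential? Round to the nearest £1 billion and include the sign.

MPC = 1 − MPS = 1 − 0.47 = 0.53.
Spending multiplier = 1/(1 − MPC) = 1/(1 − 0.53) = 1/0.47 ≈ 2.128.
Need ΔY = −£200 billion, so ΔG = ΔY/k = (−£200 billion) × 0.47 = −£94 billion.
The government should cut government purchases by £94 billion.

−£94 billion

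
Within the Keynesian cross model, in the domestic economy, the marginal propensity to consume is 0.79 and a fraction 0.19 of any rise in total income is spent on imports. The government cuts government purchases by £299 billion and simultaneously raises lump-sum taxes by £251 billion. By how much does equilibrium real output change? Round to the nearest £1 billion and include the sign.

Expenditure multiplier = 1/(1 − c + m) = 1/(1 − 0.79 + 0.19) = 1/0.4 = 2.5.
ΔG contributes k·ΔG = (−£299 billion) / 0.4 = −£747.5 billion.
ΔT of +£251 billion changes first-round spending by −c·ΔT = −£198.29 billion, contributing k·(−c·ΔT) = (−£198.29 billion) / 0.4 ≈ −£495.7 billion.
Net ΔY = k(ΔG − c·ΔT) = (−£497.29 billion) / 0.4 ≈ −£1,243 billion.

−£1,243 billion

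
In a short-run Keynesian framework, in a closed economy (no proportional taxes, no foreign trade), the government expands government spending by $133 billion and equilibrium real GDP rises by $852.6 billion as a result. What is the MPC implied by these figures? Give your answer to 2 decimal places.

Implied spending multiplier k = ΔY/ΔG = 852.6/133 ≈ 6.4105.
Since k = 1/(1 − MPC), MPC = 1 − 1/k = 1 − ΔG/ΔY = 1 − 133/852.6 ≈ 0.84.

0.84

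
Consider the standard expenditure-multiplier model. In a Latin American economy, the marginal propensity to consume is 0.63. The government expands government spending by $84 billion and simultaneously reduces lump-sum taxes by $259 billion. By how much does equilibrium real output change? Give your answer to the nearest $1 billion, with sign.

+$668 billion

Expenditure multiplier = 1/(1 − MPC) = 1/(1 − 0.63) = 1/0.37 ≈ 2.703.
ΔG contributes k·ΔG = (+$84 billion) / 0.37 ≈ +$227 billion.
ΔT of −$259 billion changes first-round spending by −c·ΔT = +$163.17 billion, contributing k·(−c·ΔT) = (+$163.17 billion) / 0.37 = +$441 billion.
Net ΔY = k(ΔG − c·ΔT) = (+$247.17 billion) / 0.37 ≈ +$668 billion.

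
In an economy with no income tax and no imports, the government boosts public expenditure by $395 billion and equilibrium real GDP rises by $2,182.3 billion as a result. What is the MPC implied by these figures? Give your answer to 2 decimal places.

0.82

Implied spending multiplier k = ΔY/ΔG = 2,182.3/395 ≈ 5.5248.
Since k = 1/(1 − MPC), MPC = 1 − 1/k = 1 − ΔG/ΔY = 1 − 395/2,182.3 ≈ 0.82.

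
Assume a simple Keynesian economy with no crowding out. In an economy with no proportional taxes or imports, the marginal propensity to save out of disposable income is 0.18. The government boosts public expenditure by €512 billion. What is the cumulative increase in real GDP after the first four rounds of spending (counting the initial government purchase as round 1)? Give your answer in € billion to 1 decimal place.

€1,558.4 billion

MPC = 1 − MPS = 1 − 0.18 = 0.82.
Round 1 adds ΔG = €512 billion; each later round is MPC = 0.82 times the previous.
After 4 rounds: 512 + 419.84 + 344.2688 + 282.300416 = ΔG·(1 − c^4)/(1 − c) = 512 × (1 − 0.45212176)/0.18 ≈ €1,558.4 billion.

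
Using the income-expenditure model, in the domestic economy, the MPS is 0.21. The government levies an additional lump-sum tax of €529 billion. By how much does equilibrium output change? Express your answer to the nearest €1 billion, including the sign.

MPC = 1 − MPS = 1 − 0.21 = 0.79.
A lump-sum tax change of +€529 billion shifts disposable income by −€529 billion; first-round consumption changes by −c × ΔT = −0.79 × (+€529 billion) = −€417.91 billion.
Expenditure multiplier = 1/(1 − MPC) = 1/(1 − 0.79) = 1/0.21 ≈ 4.762.
The tax multiplier is −c × k ≈ −3.762, so ΔY = k × (−c·ΔT) = (−€417.91 billion) / 0.21 ≈ −€1,990 billion.

−€1,990 billion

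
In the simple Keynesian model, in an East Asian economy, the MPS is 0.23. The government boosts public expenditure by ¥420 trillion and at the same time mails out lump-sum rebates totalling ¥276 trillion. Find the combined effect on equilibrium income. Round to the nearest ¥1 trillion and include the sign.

+¥2,750 trillion

MPC = 1 − MPS = 1 − 0.23 = 0.77.
Expenditure multiplier = 1/(1 − MPC) = 1/(1 − 0.77) = 1/0.23 ≈ 4.348.
ΔG contributes k·ΔG = (+¥420 trillion) / 0.23 ≈ +¥1,826.1 trillion.
ΔT of −¥276 trillion changes first-round spending by −c·ΔT = +¥212.52 trillion, contributing k·(−c·ΔT) = (+¥212.52 trillion) / 0.23 = +¥924 trillion.
Net ΔY = k(ΔG − c·ΔT) = (+¥632.52 trillion) / 0.23 ≈ +¥2,750 trillion.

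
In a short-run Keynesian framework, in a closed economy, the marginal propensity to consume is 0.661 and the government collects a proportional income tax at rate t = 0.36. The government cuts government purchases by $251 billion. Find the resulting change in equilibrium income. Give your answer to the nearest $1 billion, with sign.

Government-spending multiplier = 1/(1 − c(1−t)) = 1/(1 − 0.661×0.64) = 1/0.57696 ≈ 1.733.
ΔY = k × ΔG = (−$251 billion) / 0.57696 ≈ −$435 billion.

−$435 billion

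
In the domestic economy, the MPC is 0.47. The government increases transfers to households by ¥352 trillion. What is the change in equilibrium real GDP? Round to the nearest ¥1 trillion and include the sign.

The transfer change shifts disposable income by +¥352 trillion, so first-round consumption changes by c·ΔTR = 0.47 × (+¥352 trillion) = +¥165.44 trillion.
Expenditure multiplier = 1/(1 − MPC) = 1/(1 − 0.47) = 1/0.53 ≈ 1.887.
The transfer multiplier is c × k ≈ 0.887, so ΔY = k × (c·ΔTR) = (+¥165.44 trillion) / 0.53 ≈ +¥312 trillion.

+¥312 trillion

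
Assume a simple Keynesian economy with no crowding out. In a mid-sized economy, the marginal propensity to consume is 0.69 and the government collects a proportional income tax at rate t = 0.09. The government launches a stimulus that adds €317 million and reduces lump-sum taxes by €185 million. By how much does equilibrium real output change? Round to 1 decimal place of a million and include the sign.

+€1,195.0 million

Expenditure multiplier = 1/(1 − c(1−t)) = 1/(1 − 0.69×0.91) = 1/0.3721 ≈ 2.687.
ΔG contributes k·ΔG = (+€317 million) / 0.3721 ≈ +€851.9 million.
ΔT of −€185 million changes first-round spending by −c·ΔT = +€127.65 million, contributing k·(−c·ΔT) = (+€127.65 million) / 0.3721 ≈ +€343.1 million.
Net ΔY = k(ΔG − c·ΔT) = (+€444.65 million) / 0.3721 ≈ +€1,195 million.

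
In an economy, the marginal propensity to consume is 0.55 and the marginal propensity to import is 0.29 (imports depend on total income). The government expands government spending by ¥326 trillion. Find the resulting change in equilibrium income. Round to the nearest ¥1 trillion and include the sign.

+¥441 trillion

Government-spending multiplier = 1/(1 − c + m) = 1/(1 − 0.55 + 0.29) = 1/0.74 ≈ 1.351.
ΔY = k × ΔG = (+¥326 trillion) / 0.74 ≈ +¥441 trillion.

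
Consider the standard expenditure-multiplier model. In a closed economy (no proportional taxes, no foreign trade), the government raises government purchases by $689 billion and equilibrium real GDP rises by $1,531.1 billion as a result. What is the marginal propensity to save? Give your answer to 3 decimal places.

0.450

Implied spending multiplier k = ΔY/ΔG = 1,531.1/689 ≈ 2.2222.
Since k = 1/(1 − MPC), MPC = 1 − 1/k = 1 − ΔG/ΔY = 1 − 689/1,531.1 ≈ 0.550.
MPS = 1 − MPC = 0.450.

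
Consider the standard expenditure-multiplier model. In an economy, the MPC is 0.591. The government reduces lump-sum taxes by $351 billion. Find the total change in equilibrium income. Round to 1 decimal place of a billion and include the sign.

+$507.2 billion

A lump-sum tax change of −$351 billion shifts disposable income by +$351 billion; first-round consumption changes by −c × ΔT = −0.591 × (−$351 billion) = +$207.441 billion.
Expenditure multiplier = 1/(1 − MPC) = 1/(1 − 0.591) = 1/0.409 ≈ 2.445.
The tax multiplier is −c × k ≈ −1.445, so ΔY = k × (−c·ΔT) = (+$207.441 billion) / 0.409 ≈ +$507.2 billion.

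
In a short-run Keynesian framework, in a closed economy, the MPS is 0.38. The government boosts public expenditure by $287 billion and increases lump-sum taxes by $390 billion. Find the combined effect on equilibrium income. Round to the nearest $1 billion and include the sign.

MPC = 1 − MPS = 1 − 0.38 = 0.62.
Expenditure multiplier = 1/(1 − MPC) = 1/(1 − 0.62) = 1/0.38 ≈ 2.632.
ΔG contributes k·ΔG = (+$287 billion) / 0.38 ≈ +$755.3 billion.
ΔT of +$390 billion changes first-round spending by −c·ΔT = −$241.8 billion, contributing k·(−c·ΔT) = (−$241.8 billion) / 0.38 ≈ −$636.3 billion.
Net ΔY = k(ΔG − c·ΔT) = (+$45.2 billion) / 0.38 ≈ +$119 billion.

+$119 billion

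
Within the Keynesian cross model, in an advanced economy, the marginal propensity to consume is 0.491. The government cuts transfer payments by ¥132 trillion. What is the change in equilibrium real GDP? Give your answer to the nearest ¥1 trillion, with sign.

The transfer change shifts disposable income by −¥132 trillion, so first-round consumption changes by c·ΔTR = 0.491 × (−¥132 trillion) = −¥64.812 trillion.
Expenditure multiplier = 1/(1 − MPC) = 1/(1 − 0.491) = 1/0.509 ≈ 1.965.
The transfer multiplier is c × k ≈ 0.965, so ΔY = k × (c·ΔTR) = (−¥64.812 trillion) / 0.509 ≈ −¥127 trillion.

−¥127 trillion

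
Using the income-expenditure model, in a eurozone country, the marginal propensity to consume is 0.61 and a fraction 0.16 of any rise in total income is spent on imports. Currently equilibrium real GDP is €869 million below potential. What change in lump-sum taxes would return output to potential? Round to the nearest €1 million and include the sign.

−€784 million

Spending multiplier = 1/(1 − c + m) = 1/(1 − 0.61 + 0.16) = 1/0.55 ≈ 1.818.
Tax multiplier = −c·k = −0.61/0.55 ≈ −1.109. Need ΔY = +€869 million, so ΔT = ΔY/(−c·k) = −(+€869 million) × 0.55 / 0.61 ≈ −€784 million.
The government should cut lump-sum taxes by €784 million.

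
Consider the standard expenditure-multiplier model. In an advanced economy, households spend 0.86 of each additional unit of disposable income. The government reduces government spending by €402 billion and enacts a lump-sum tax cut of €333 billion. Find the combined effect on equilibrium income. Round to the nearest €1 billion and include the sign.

−€826 billion

Expenditure multiplier = 1/(1 − MPC) = 1/(1 − 0.86) = 1/0.14 ≈ 7.143.
ΔG contributes k·ΔG = (−€402 billion) / 0.14 ≈ −€2,871.4 billion.
ΔT of −€333 billion changes first-round spending by −c·ΔT = +€286.38 billion, contributing k·(−c·ΔT) = (+€286.38 billion) / 0.14 ≈ +€2,045.6 billion.
Net ΔY = k(ΔG − c·ΔT) = (−€115.62 billion) / 0.14 ≈ −€826 billion.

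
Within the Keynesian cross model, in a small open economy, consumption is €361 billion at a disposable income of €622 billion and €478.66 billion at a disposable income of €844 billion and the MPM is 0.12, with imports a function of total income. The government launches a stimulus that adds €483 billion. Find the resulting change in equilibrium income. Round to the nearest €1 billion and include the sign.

MPC = ΔC/ΔYd = (478.66 − 361)/(844 − 622) = 117.66/222 = 0.53.
Spending multiplier = 1/(1 − c + m) = 1/(1 − 0.53 + 0.12) = 1/0.59 ≈ 1.695.
ΔY = k × ΔG = (+€483 billion) / 0.59 ≈ +€819 billion.

+€819 billion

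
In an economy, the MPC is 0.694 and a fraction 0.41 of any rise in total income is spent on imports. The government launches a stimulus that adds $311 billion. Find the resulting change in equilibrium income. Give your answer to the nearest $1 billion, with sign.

+$434 billion

Expenditure multiplier = 1/(1 − c + m) = 1/(1 − 0.694 + 0.41) = 1/0.716 ≈ 1.397.
ΔY = k × ΔG = (+$311 billion) / 0.716 ≈ +$434 billion.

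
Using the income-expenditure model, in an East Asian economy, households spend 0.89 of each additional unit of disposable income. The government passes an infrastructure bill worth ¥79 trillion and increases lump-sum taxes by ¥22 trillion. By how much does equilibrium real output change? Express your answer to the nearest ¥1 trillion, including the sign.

Expenditure multiplier = 1/(1 − MPC) = 1/(1 − 0.89) = 1/0.11 ≈ 9.091.
ΔG contributes k·ΔG = (+¥79 trillion) / 0.11 ≈ +¥718.2 trillion.
ΔT of +¥22 trillion changes first-round spending by −c·ΔT = −¥19.58 trillion, contributing k·(−c·ΔT) = (−¥19.58 trillion) / 0.11 = −¥178 trillion.
Net ΔY = k(ΔG − c·ΔT) = (+¥59.42 trillion) / 0.11 ≈ +¥540 trillion.

+¥540 trillion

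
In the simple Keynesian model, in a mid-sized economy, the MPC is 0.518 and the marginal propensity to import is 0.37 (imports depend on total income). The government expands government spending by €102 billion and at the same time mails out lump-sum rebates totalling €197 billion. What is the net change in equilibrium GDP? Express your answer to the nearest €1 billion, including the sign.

+€239 billion

Expenditure multiplier = 1/(1 − c + m) = 1/(1 − 0.518 + 0.37) = 1/0.852 ≈ 1.174.
ΔG contributes k·ΔG = (+€102 billion) / 0.852 ≈ +€119.7 billion.
ΔT of −€197 billion changes first-round spending by −c·ΔT = +€102.046 billion, contributing k·(−c·ΔT) = (+€102.046 billion) / 0.852 ≈ +€119.8 billion.
Net ΔY = k(ΔG − c·ΔT) = (+€204.046 billion) / 0.852 ≈ +€239 billion.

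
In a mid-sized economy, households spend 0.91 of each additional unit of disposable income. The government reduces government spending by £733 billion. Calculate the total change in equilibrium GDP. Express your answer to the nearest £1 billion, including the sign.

Government-spending multiplier = 1/(1 − MPC) = 1/(1 − 0.91) = 1/0.09 ≈ 11.111.
ΔY = k × ΔG = (−£733 billion) / 0.09 ≈ −£8,144 billion.

−£8,144 billion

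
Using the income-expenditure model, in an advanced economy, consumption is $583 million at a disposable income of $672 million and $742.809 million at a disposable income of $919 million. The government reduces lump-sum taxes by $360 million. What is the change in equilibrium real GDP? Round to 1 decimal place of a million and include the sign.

MPC = ΔC/ΔYd = (742.809 − 583)/(919 − 672) = 159.809/247 = 0.647.
A lump-sum tax change of −$360 million shifts disposable income by +$360 million; first-round consumption changes by −c × ΔT = −0.647 × (−$360 million) = +$232.92 million.
Expenditure multiplier = 1/(1 − MPC) = 1/(1 − 0.647) = 1/0.353 ≈ 2.833.
The tax multiplier is −c × k ≈ −1.833, so ΔY = k × (−c·ΔT) = (+$232.92 million) / 0.353 ≈ +$659.8 million.

+$659.8 million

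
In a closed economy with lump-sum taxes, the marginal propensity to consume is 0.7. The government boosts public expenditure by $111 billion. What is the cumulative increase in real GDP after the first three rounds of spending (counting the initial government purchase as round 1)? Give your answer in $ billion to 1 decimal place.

Round 1 adds ΔG = $111 billion; each later round is MPC = 0.7 times the previous.
After 3 rounds: 111 + 77.7 + 54.39 = ΔG·(1 − c^3)/(1 − c) = 111 × (1 − 0.343)/0.3 ≈ $243.1 billion.

$243.1 billion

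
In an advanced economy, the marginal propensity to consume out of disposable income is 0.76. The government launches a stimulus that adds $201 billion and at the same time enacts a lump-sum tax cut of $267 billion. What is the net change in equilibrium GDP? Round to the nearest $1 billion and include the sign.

+$1,683 billion

Expenditure multiplier = 1/(1 − MPC) = 1/(1 − 0.76) = 1/0.24 ≈ 4.167.
ΔG contributes k·ΔG = (+$201 billion) / 0.24 = +$837.5 billion.
ΔT of −$267 billion changes first-round spending by −c·ΔT = +$202.92 billion, contributing k·(−c·ΔT) = (+$202.92 billion) / 0.24 = +$845.5 billion.
Net ΔY = k(ΔG − c·ΔT) = (+$403.92 billion) / 0.24 = +$1,683 billion.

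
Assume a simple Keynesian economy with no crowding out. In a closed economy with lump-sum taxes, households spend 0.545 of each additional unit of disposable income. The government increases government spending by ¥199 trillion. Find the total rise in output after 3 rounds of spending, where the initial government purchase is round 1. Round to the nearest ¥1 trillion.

Round 1 adds ΔG = ¥199 trillion; each later round is MPC = 0.545 times the previous.
After 3 rounds: 199 + 108.455 + 59.107975 = ΔG·(1 − c^3)/(1 − c) = 199 × (1 − 0.161878625)/0.455 ≈ ¥367 trillion.

¥367 trillion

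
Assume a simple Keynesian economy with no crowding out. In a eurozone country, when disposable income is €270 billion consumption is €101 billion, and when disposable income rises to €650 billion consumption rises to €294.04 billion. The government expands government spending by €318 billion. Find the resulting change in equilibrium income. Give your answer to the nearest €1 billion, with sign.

MPC = ΔC/ΔYd = (294.04 − 101)/(650 − 270) = 193.04/380 = 0.508.
Government-spending multiplier = 1/(1 − MPC) = 1/(1 − 0.508) = 1/0.492 ≈ 2.033.
ΔY = k × ΔG = (+€318 billion) / 0.492 ≈ +€646 billion.

+€646 billion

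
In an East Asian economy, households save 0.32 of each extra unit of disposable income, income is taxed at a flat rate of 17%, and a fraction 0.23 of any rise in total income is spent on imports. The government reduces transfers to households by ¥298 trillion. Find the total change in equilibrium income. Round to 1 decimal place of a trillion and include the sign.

−¥304.4 trillion

MPC = 1 − MPS = 1 − 0.32 = 0.68.
The transfer change shifts disposable income by −¥298 trillion, so first-round consumption changes by c·ΔTR = 0.68 × (−¥298 trillion) = −¥202.64 trillion.
Expenditure multiplier = 1/(1 − c(1−t) + m) = 1/(1 − 0.68×0.83 + 0.23) = 1/0.6656 ≈ 1.502.
The transfer multiplier is c × k ≈ 1.022, so ΔY = k × (c·ΔTR) = (−¥202.64 trillion) / 0.6656 ≈ −¥304.4 trillion.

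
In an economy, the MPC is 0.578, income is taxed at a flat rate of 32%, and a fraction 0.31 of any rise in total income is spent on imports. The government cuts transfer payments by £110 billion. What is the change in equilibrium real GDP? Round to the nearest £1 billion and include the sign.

The transfer change shifts disposable income by −£110 billion, so first-round consumption changes by c·ΔTR = 0.578 × (−£110 billion) = −£63.58 billion.
Expenditure multiplier = 1/(1 − c(1−t) + m) = 1/(1 − 0.578×0.68 + 0.31) = 1/0.91696 ≈ 1.091.
The transfer multiplier is c × k ≈ 0.63, so ΔY = k × (c·ΔTR) = (−£63.58 billion) / 0.91696 ≈ −£69 billion.

−£69 billion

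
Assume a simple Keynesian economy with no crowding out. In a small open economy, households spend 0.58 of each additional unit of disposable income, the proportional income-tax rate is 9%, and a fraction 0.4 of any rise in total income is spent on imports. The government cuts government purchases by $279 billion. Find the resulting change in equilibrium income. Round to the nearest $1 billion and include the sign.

Spending multiplier = 1/(1 − c(1−t) + m) = 1/(1 − 0.58×0.91 + 0.4) = 1/0.8722 ≈ 1.147.
ΔY = k × ΔG = (−$279 billion) / 0.8722 ≈ −$320 billion.

−$320 billion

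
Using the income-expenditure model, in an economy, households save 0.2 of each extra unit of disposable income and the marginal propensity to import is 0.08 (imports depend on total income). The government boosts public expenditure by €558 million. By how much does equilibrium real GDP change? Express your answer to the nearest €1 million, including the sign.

+€1,993 million

MPC = 1 − MPS = 1 − 0.2 = 0.8.
Spending multiplier = 1/(1 − c + m) = 1/(1 − 0.8 + 0.08) = 1/0.28 ≈ 3.571.
ΔY = k × ΔG = (+€558 million) / 0.28 ≈ +€1,993 million.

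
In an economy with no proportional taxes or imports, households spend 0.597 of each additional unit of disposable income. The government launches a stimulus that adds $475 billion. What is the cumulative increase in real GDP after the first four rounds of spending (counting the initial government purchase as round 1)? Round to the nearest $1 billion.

Round 1 adds ΔG = $475 billion; each later round is MPC = 0.597 times the previous.
After 4 rounds: 475 + 283.575 + 169.294275 + 101.068682175 = ΔG·(1 − c^4)/(1 − c) = 475 × (1 − 0.127027375281)/0.403 ≈ $1,029 billion.

$1,029 billion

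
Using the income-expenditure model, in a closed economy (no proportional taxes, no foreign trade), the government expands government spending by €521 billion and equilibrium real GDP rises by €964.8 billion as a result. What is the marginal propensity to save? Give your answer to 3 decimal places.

0.540

Implied spending multiplier k = ΔY/ΔG = 964.8/521 ≈ 1.8518.
Since k = 1/(1 − MPC), MPC = 1 − 1/k = 1 − ΔG/ΔY = 1 − 521/964.8 ≈ 0.460.
MPS = 1 − MPC = 0.540.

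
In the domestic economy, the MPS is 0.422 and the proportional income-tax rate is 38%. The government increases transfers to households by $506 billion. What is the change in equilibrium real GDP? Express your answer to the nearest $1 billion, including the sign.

MPC = 1 − MPS = 1 − 0.422 = 0.578.
The transfer change shifts disposable income by +$506 billion, so first-round consumption changes by c·ΔTR = 0.578 × (+$506 billion) = +$292.468 billion.
Expenditure multiplier = 1/(1 − c(1−t)) = 1/(1 − 0.578×0.62) = 1/0.64164 ≈ 1.559.
The transfer multiplier is c × k ≈ 0.901, so ΔY = k × (c·ΔTR) = (+$292.468 billion) / 0.64164 ≈ +$456 billion.

+$456 billion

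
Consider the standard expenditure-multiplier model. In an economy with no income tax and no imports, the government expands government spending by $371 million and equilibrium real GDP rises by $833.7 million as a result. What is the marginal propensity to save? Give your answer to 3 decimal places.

0.445

Implied spending multiplier k = ΔY/ΔG = 833.7/371 ≈ 2.2472.
Since k = 1/(1 − MPC), MPC = 1 − 1/k = 1 − ΔG/ΔY = 1 − 371/833.7 ≈ 0.555.
MPS = 1 − MPC = 0.445.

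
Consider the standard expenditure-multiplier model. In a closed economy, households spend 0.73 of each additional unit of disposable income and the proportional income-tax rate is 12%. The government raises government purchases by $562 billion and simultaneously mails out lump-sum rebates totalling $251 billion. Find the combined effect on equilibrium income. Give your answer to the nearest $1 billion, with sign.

Expenditure multiplier = 1/(1 − c(1−t)) = 1/(1 − 0.73×0.88) = 1/0.3576 ≈ 2.796.
ΔG contributes k·ΔG = (+$562 billion) / 0.3576 ≈ +$1,571.6 billion.
ΔT of −$251 billion changes first-round spending by −c·ΔT = +$183.23 billion, contributing k·(−c·ΔT) = (+$183.23 billion) / 0.3576 ≈ +$512.4 billion.
Net ΔY = k(ΔG − c·ΔT) = (+$745.23 billion) / 0.3576 ≈ +$2,084 billion.

+$2,084 billion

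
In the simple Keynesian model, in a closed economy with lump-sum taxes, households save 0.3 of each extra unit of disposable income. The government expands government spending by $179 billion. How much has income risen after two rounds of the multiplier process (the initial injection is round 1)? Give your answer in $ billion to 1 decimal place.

MPC = 1 − MPS = 1 − 0.3 = 0.7.
Round 1 adds ΔG = $179 billion; each later round is MPC = 0.7 times the previous.
After 2 rounds: 179 + 125.3 = ΔG·(1 − c^2)/(1 − c) = 179 × (1 − 0.49)/0.3 = $304.3 billion.

$304.3 billion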